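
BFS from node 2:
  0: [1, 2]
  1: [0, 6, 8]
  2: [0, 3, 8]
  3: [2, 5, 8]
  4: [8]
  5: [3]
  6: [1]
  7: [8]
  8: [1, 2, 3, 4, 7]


Visit 2, enqueue [0, 3, 8]
Visit 0, enqueue [1]
Visit 3, enqueue [5]
Visit 8, enqueue [4, 7]
Visit 1, enqueue [6]
Visit 5, enqueue []
Visit 4, enqueue []
Visit 7, enqueue []
Visit 6, enqueue []

BFS order: [2, 0, 3, 8, 1, 5, 4, 7, 6]


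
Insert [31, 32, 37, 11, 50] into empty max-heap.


Insert 31: [31]
Insert 32: [32, 31]
Insert 37: [37, 31, 32]
Insert 11: [37, 31, 32, 11]
Insert 50: [50, 37, 32, 11, 31]

Final heap: [50, 37, 32, 11, 31]


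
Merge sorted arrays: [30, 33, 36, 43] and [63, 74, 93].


Take 30 from A
Take 33 from A
Take 36 from A
Take 43 from A

Merged: [30, 33, 36, 43, 63, 74, 93]


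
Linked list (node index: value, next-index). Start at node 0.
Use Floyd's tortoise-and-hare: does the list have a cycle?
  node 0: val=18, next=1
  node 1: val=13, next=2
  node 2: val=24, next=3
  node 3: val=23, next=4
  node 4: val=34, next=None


Floyd's tortoise (slow, +1) and hare (fast, +2):
  init: slow=0, fast=0
  step 1: slow=1, fast=2
  step 2: slow=2, fast=4
  step 3: fast -> None, no cycle

Cycle: no


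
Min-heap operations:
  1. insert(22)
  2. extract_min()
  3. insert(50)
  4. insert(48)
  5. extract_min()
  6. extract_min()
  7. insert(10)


insert(22) -> [22]
extract_min()->22, []
insert(50) -> [50]
insert(48) -> [48, 50]
extract_min()->48, [50]
extract_min()->50, []
insert(10) -> [10]

Final heap: [10]


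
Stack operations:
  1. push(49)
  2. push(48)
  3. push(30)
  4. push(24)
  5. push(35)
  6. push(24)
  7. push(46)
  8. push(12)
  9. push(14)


push(49) -> [49]
push(48) -> [49, 48]
push(30) -> [49, 48, 30]
push(24) -> [49, 48, 30, 24]
push(35) -> [49, 48, 30, 24, 35]
push(24) -> [49, 48, 30, 24, 35, 24]
push(46) -> [49, 48, 30, 24, 35, 24, 46]
push(12) -> [49, 48, 30, 24, 35, 24, 46, 12]
push(14) -> [49, 48, 30, 24, 35, 24, 46, 12, 14]

Final stack: [49, 48, 30, 24, 35, 24, 46, 12, 14]


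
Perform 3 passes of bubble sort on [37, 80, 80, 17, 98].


Initial: [37, 80, 80, 17, 98]
Pass 1: [37, 80, 17, 80, 98] (1 swaps)
Pass 2: [37, 17, 80, 80, 98] (1 swaps)
Pass 3: [17, 37, 80, 80, 98] (1 swaps)

After 3 passes: [17, 37, 80, 80, 98]


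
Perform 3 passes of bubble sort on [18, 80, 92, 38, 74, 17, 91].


Initial: [18, 80, 92, 38, 74, 17, 91]
Pass 1: [18, 80, 38, 74, 17, 91, 92] (4 swaps)
Pass 2: [18, 38, 74, 17, 80, 91, 92] (3 swaps)
Pass 3: [18, 38, 17, 74, 80, 91, 92] (1 swaps)

After 3 passes: [18, 38, 17, 74, 80, 91, 92]


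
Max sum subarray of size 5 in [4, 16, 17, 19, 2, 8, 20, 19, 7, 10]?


[0:5]: 58
[1:6]: 62
[2:7]: 66
[3:8]: 68
[4:9]: 56
[5:10]: 64

Max: 68 at [3:8]


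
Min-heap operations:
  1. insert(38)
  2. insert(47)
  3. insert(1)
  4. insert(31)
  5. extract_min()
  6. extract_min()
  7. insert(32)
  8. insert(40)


insert(38) -> [38]
insert(47) -> [38, 47]
insert(1) -> [1, 47, 38]
insert(31) -> [1, 31, 38, 47]
extract_min()->1, [31, 47, 38]
extract_min()->31, [38, 47]
insert(32) -> [32, 47, 38]
insert(40) -> [32, 40, 38, 47]

Final heap: [32, 40, 38, 47]


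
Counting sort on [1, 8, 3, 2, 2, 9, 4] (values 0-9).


Input: [1, 8, 3, 2, 2, 9, 4]
Counts: [0, 1, 2, 1, 1, 0, 0, 0, 1, 1]

Sorted: [1, 2, 2, 3, 4, 8, 9]


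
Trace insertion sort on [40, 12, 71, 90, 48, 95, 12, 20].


Initial: [40, 12, 71, 90, 48, 95, 12, 20]
Insert 12: [12, 40, 71, 90, 48, 95, 12, 20]
Insert 71: [12, 40, 71, 90, 48, 95, 12, 20]
Insert 90: [12, 40, 71, 90, 48, 95, 12, 20]
Insert 48: [12, 40, 48, 71, 90, 95, 12, 20]
Insert 95: [12, 40, 48, 71, 90, 95, 12, 20]
Insert 12: [12, 12, 40, 48, 71, 90, 95, 20]
Insert 20: [12, 12, 20, 40, 48, 71, 90, 95]

Sorted: [12, 12, 20, 40, 48, 71, 90, 95]


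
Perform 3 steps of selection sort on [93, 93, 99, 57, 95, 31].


Initial: [93, 93, 99, 57, 95, 31]
Step 1: min=31 at 5
  Swap: [31, 93, 99, 57, 95, 93]
Step 2: min=57 at 3
  Swap: [31, 57, 99, 93, 95, 93]
Step 3: min=93 at 3
  Swap: [31, 57, 93, 99, 95, 93]

After 3 steps: [31, 57, 93, 99, 95, 93]


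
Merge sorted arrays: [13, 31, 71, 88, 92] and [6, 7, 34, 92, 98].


Take 6 from B
Take 7 from B
Take 13 from A
Take 31 from A
Take 34 from B
Take 71 from A
Take 88 from A
Take 92 from A

Merged: [6, 7, 13, 31, 34, 71, 88, 92, 92, 98]


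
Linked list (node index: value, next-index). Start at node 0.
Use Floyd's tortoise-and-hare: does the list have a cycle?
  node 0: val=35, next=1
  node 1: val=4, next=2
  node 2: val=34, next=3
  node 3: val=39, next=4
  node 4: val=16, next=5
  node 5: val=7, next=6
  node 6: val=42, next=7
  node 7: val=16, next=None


Floyd's tortoise (slow, +1) and hare (fast, +2):
  init: slow=0, fast=0
  step 1: slow=1, fast=2
  step 2: slow=2, fast=4
  step 3: slow=3, fast=6
  step 4: fast 6->7->None, no cycle

Cycle: no


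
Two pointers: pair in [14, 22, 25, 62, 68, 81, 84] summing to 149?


lo=0(14)+hi=6(84)=98
lo=1(22)+hi=6(84)=106
lo=2(25)+hi=6(84)=109
lo=3(62)+hi=6(84)=146
lo=4(68)+hi=6(84)=152
lo=4(68)+hi=5(81)=149

Yes: 68+81=149


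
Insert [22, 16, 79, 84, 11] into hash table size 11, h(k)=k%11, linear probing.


Insert 22: h=0 -> slot 0
Insert 16: h=5 -> slot 5
Insert 79: h=2 -> slot 2
Insert 84: h=7 -> slot 7
Insert 11: h=0, 1 probes -> slot 1

Table: [22, 11, 79, None, None, 16, None, 84, None, None, None]


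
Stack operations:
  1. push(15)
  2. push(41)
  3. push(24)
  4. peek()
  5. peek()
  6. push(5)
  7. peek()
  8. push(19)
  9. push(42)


push(15) -> [15]
push(41) -> [15, 41]
push(24) -> [15, 41, 24]
peek()->24
peek()->24
push(5) -> [15, 41, 24, 5]
peek()->5
push(19) -> [15, 41, 24, 5, 19]
push(42) -> [15, 41, 24, 5, 19, 42]

Final stack: [15, 41, 24, 5, 19, 42]


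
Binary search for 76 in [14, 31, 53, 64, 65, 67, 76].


Step 1: lo=0, hi=6, mid=3, val=64
Step 2: lo=4, hi=6, mid=5, val=67
Step 3: lo=6, hi=6, mid=6, val=76

Found at index 6


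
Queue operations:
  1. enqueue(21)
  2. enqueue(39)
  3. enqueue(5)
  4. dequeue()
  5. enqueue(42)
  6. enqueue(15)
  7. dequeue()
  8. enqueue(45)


enqueue(21) -> [21]
enqueue(39) -> [21, 39]
enqueue(5) -> [21, 39, 5]
dequeue()->21, [39, 5]
enqueue(42) -> [39, 5, 42]
enqueue(15) -> [39, 5, 42, 15]
dequeue()->39, [5, 42, 15]
enqueue(45) -> [5, 42, 15, 45]

Final queue: [5, 42, 15, 45]


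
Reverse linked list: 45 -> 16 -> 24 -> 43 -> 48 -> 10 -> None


Step 1: curr=45, set curr.next=prev(None) | reversed so far: 45
Step 2: curr=16, set curr.next=prev(45) | reversed so far: 16 -> 45
Step 3: curr=24, set curr.next=prev(16) | reversed so far: 24 -> 16 -> 45
Step 4: curr=43, set curr.next=prev(24) | reversed so far: 43 -> 24 -> 16 -> 45
Step 5: curr=48, set curr.next=prev(43) | reversed so far: 48 -> 43 -> 24 -> 16 -> 45
Step 6: curr=10, set curr.next=prev(48) | reversed so far: 10 -> 48 -> 43 -> 24 -> 16 -> 45

10 -> 48 -> 43 -> 24 -> 16 -> 45 -> None


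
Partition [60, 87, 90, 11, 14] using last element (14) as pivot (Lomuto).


Pivot: 14
  11 <= 14: swap -> [11, 87, 90, 60, 14]
Place pivot at 1: [11, 14, 90, 60, 87]

Partitioned: [11, 14, 90, 60, 87]


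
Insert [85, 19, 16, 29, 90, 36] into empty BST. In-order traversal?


Insert 85: root
Insert 19: L from 85
Insert 16: L from 85 -> L from 19
Insert 29: L from 85 -> R from 19
Insert 90: R from 85
Insert 36: L from 85 -> R from 19 -> R from 29

In-order: [16, 19, 29, 36, 85, 90]


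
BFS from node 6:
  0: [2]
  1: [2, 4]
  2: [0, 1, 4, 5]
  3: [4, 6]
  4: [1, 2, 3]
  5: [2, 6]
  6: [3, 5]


Visit 6, enqueue [3, 5]
Visit 3, enqueue [4]
Visit 5, enqueue [2]
Visit 4, enqueue [1]
Visit 2, enqueue [0]
Visit 1, enqueue []
Visit 0, enqueue []

BFS order: [6, 3, 5, 4, 2, 1, 0]


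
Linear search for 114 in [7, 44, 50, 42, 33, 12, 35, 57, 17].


i=0: 7!=114
i=1: 44!=114
i=2: 50!=114
i=3: 42!=114
i=4: 33!=114
i=5: 12!=114
i=6: 35!=114
i=7: 57!=114
i=8: 17!=114

Not found, 9 comps


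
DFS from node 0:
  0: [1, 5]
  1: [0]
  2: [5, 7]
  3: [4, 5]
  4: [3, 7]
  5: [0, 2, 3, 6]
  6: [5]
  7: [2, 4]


Visit 0, push [5, 1]
Visit 1, push []
Visit 5, push [6, 3, 2]
Visit 2, push [7]
Visit 7, push [4]
Visit 4, push [3]
Visit 3, push []
Visit 6, push []

DFS order: [0, 1, 5, 2, 7, 4, 3, 6]


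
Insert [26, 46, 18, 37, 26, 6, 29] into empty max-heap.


Insert 26: [26]
Insert 46: [46, 26]
Insert 18: [46, 26, 18]
Insert 37: [46, 37, 18, 26]
Insert 26: [46, 37, 18, 26, 26]
Insert 6: [46, 37, 18, 26, 26, 6]
Insert 29: [46, 37, 29, 26, 26, 6, 18]

Final heap: [46, 37, 29, 26, 26, 6, 18]


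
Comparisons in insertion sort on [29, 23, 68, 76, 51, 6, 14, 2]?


Algorithm: insertion sort
Input: [29, 23, 68, 76, 51, 6, 14, 2]
Sorted: [2, 6, 14, 23, 29, 51, 68, 76]

24


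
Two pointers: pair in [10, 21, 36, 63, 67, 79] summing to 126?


lo=0(10)+hi=5(79)=89
lo=1(21)+hi=5(79)=100
lo=2(36)+hi=5(79)=115
lo=3(63)+hi=5(79)=142
lo=3(63)+hi=4(67)=130

No pair found


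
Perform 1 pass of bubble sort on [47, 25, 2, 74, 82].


Initial: [47, 25, 2, 74, 82]
Pass 1: [25, 2, 47, 74, 82] (2 swaps)

After 1 pass: [25, 2, 47, 74, 82]


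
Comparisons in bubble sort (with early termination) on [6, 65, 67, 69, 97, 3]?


Algorithm: bubble sort (with early termination)
Input: [6, 65, 67, 69, 97, 3]
Sorted: [3, 6, 65, 67, 69, 97]

15


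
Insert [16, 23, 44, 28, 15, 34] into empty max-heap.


Insert 16: [16]
Insert 23: [23, 16]
Insert 44: [44, 16, 23]
Insert 28: [44, 28, 23, 16]
Insert 15: [44, 28, 23, 16, 15]
Insert 34: [44, 28, 34, 16, 15, 23]

Final heap: [44, 28, 34, 16, 15, 23]


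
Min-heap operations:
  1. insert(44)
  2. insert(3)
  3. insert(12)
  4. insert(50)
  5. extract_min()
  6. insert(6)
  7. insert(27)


insert(44) -> [44]
insert(3) -> [3, 44]
insert(12) -> [3, 44, 12]
insert(50) -> [3, 44, 12, 50]
extract_min()->3, [12, 44, 50]
insert(6) -> [6, 12, 50, 44]
insert(27) -> [6, 12, 50, 44, 27]

Final heap: [6, 12, 50, 44, 27]


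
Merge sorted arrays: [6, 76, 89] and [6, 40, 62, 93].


Take 6 from A
Take 6 from B
Take 40 from B
Take 62 from B
Take 76 from A
Take 89 from A

Merged: [6, 6, 40, 62, 76, 89, 93]


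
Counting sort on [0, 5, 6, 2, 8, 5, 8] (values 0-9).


Input: [0, 5, 6, 2, 8, 5, 8]
Counts: [1, 0, 1, 0, 0, 2, 1, 0, 2, 0]

Sorted: [0, 2, 5, 5, 6, 8, 8]


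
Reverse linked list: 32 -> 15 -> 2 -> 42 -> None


Step 1: curr=32, set curr.next=prev(None) | reversed so far: 32
Step 2: curr=15, set curr.next=prev(32) | reversed so far: 15 -> 32
Step 3: curr=2, set curr.next=prev(15) | reversed so far: 2 -> 15 -> 32
Step 4: curr=42, set curr.next=prev(2) | reversed so far: 42 -> 2 -> 15 -> 32

42 -> 2 -> 15 -> 32 -> None


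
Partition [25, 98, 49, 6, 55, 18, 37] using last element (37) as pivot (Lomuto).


Pivot: 37
  25 <= 37: advance i (no swap)
  6 <= 37: swap -> [25, 6, 49, 98, 55, 18, 37]
  18 <= 37: swap -> [25, 6, 18, 98, 55, 49, 37]
Place pivot at 3: [25, 6, 18, 37, 55, 49, 98]

Partitioned: [25, 6, 18, 37, 55, 49, 98]


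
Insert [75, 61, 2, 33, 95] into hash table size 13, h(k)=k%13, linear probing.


Insert 75: h=10 -> slot 10
Insert 61: h=9 -> slot 9
Insert 2: h=2 -> slot 2
Insert 33: h=7 -> slot 7
Insert 95: h=4 -> slot 4

Table: [None, None, 2, None, 95, None, None, 33, None, 61, 75, None, None]


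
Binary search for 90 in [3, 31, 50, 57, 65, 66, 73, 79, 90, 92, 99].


Step 1: lo=0, hi=10, mid=5, val=66
Step 2: lo=6, hi=10, mid=8, val=90

Found at index 8


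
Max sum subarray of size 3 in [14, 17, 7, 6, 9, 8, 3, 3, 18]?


[0:3]: 38
[1:4]: 30
[2:5]: 22
[3:6]: 23
[4:7]: 20
[5:8]: 14
[6:9]: 24

Max: 38 at [0:3]


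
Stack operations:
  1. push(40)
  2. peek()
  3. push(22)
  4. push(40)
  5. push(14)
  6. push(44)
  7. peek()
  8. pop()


push(40) -> [40]
peek()->40
push(22) -> [40, 22]
push(40) -> [40, 22, 40]
push(14) -> [40, 22, 40, 14]
push(44) -> [40, 22, 40, 14, 44]
peek()->44
pop()->44, [40, 22, 40, 14]

Final stack: [40, 22, 40, 14]


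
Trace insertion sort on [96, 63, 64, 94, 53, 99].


Initial: [96, 63, 64, 94, 53, 99]
Insert 63: [63, 96, 64, 94, 53, 99]
Insert 64: [63, 64, 96, 94, 53, 99]
Insert 94: [63, 64, 94, 96, 53, 99]
Insert 53: [53, 63, 64, 94, 96, 99]
Insert 99: [53, 63, 64, 94, 96, 99]

Sorted: [53, 63, 64, 94, 96, 99]


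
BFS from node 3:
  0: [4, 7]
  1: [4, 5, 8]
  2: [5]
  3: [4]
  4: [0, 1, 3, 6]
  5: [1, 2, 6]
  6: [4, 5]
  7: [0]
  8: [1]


Visit 3, enqueue [4]
Visit 4, enqueue [0, 1, 6]
Visit 0, enqueue [7]
Visit 1, enqueue [5, 8]
Visit 6, enqueue []
Visit 7, enqueue []
Visit 5, enqueue [2]
Visit 8, enqueue []
Visit 2, enqueue []

BFS order: [3, 4, 0, 1, 6, 7, 5, 8, 2]


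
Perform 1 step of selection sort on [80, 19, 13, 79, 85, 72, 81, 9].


Initial: [80, 19, 13, 79, 85, 72, 81, 9]
Step 1: min=9 at 7
  Swap: [9, 19, 13, 79, 85, 72, 81, 80]

After 1 step: [9, 19, 13, 79, 85, 72, 81, 80]


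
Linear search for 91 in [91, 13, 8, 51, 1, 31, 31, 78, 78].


i=0: 91==91 found!

Found at 0, 1 comps


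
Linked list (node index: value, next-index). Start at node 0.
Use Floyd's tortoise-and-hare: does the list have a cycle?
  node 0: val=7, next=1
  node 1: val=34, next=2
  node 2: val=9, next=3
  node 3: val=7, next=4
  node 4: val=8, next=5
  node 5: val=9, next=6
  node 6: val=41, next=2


Floyd's tortoise (slow, +1) and hare (fast, +2):
  init: slow=0, fast=0
  step 1: slow=1, fast=2
  step 2: slow=2, fast=4
  step 3: slow=3, fast=6
  step 4: slow=4, fast=3
  step 5: slow=5, fast=5
  slow == fast at node 5: cycle detected

Cycle: yes


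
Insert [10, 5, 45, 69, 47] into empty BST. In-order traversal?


Insert 10: root
Insert 5: L from 10
Insert 45: R from 10
Insert 69: R from 10 -> R from 45
Insert 47: R from 10 -> R from 45 -> L from 69

In-order: [5, 10, 45, 47, 69]


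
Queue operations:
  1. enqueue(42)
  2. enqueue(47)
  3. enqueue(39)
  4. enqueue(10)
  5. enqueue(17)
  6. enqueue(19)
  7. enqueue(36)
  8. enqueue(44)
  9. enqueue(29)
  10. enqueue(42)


enqueue(42) -> [42]
enqueue(47) -> [42, 47]
enqueue(39) -> [42, 47, 39]
enqueue(10) -> [42, 47, 39, 10]
enqueue(17) -> [42, 47, 39, 10, 17]
enqueue(19) -> [42, 47, 39, 10, 17, 19]
enqueue(36) -> [42, 47, 39, 10, 17, 19, 36]
enqueue(44) -> [42, 47, 39, 10, 17, 19, 36, 44]
enqueue(29) -> [42, 47, 39, 10, 17, 19, 36, 44, 29]
enqueue(42) -> [42, 47, 39, 10, 17, 19, 36, 44, 29, 42]

Final queue: [42, 47, 39, 10, 17, 19, 36, 44, 29, 42]


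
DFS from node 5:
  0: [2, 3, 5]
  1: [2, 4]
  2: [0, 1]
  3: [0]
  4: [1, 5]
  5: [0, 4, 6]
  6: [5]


Visit 5, push [6, 4, 0]
Visit 0, push [3, 2]
Visit 2, push [1]
Visit 1, push [4]
Visit 4, push []
Visit 3, push []
Visit 6, push []

DFS order: [5, 0, 2, 1, 4, 3, 6]


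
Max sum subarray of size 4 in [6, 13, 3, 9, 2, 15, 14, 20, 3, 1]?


[0:4]: 31
[1:5]: 27
[2:6]: 29
[3:7]: 40
[4:8]: 51
[5:9]: 52
[6:10]: 38

Max: 52 at [5:9]


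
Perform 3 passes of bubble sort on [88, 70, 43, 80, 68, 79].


Initial: [88, 70, 43, 80, 68, 79]
Pass 1: [70, 43, 80, 68, 79, 88] (5 swaps)
Pass 2: [43, 70, 68, 79, 80, 88] (3 swaps)
Pass 3: [43, 68, 70, 79, 80, 88] (1 swaps)

After 3 passes: [43, 68, 70, 79, 80, 88]


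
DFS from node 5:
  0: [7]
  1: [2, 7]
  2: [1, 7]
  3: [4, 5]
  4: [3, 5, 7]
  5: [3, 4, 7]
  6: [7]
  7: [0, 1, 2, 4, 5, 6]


Visit 5, push [7, 4, 3]
Visit 3, push [4]
Visit 4, push [7]
Visit 7, push [6, 2, 1, 0]
Visit 0, push []
Visit 1, push [2]
Visit 2, push []
Visit 6, push []

DFS order: [5, 3, 4, 7, 0, 1, 2, 6]


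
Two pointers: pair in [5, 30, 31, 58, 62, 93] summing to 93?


lo=0(5)+hi=5(93)=98
lo=0(5)+hi=4(62)=67
lo=1(30)+hi=4(62)=92
lo=2(31)+hi=4(62)=93

Yes: 31+62=93


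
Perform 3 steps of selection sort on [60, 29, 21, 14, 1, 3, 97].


Initial: [60, 29, 21, 14, 1, 3, 97]
Step 1: min=1 at 4
  Swap: [1, 29, 21, 14, 60, 3, 97]
Step 2: min=3 at 5
  Swap: [1, 3, 21, 14, 60, 29, 97]
Step 3: min=14 at 3
  Swap: [1, 3, 14, 21, 60, 29, 97]

After 3 steps: [1, 3, 14, 21, 60, 29, 97]


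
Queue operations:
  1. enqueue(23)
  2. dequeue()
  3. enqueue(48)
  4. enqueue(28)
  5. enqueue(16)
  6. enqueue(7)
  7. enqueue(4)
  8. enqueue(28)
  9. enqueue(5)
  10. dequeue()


enqueue(23) -> [23]
dequeue()->23, []
enqueue(48) -> [48]
enqueue(28) -> [48, 28]
enqueue(16) -> [48, 28, 16]
enqueue(7) -> [48, 28, 16, 7]
enqueue(4) -> [48, 28, 16, 7, 4]
enqueue(28) -> [48, 28, 16, 7, 4, 28]
enqueue(5) -> [48, 28, 16, 7, 4, 28, 5]
dequeue()->48, [28, 16, 7, 4, 28, 5]

Final queue: [28, 16, 7, 4, 28, 5]


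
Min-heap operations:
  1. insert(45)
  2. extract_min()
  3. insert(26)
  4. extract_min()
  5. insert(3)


insert(45) -> [45]
extract_min()->45, []
insert(26) -> [26]
extract_min()->26, []
insert(3) -> [3]

Final heap: [3]


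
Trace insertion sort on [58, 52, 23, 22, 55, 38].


Initial: [58, 52, 23, 22, 55, 38]
Insert 52: [52, 58, 23, 22, 55, 38]
Insert 23: [23, 52, 58, 22, 55, 38]
Insert 22: [22, 23, 52, 58, 55, 38]
Insert 55: [22, 23, 52, 55, 58, 38]
Insert 38: [22, 23, 38, 52, 55, 58]

Sorted: [22, 23, 38, 52, 55, 58]


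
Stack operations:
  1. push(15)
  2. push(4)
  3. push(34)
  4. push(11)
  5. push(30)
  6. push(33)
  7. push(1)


push(15) -> [15]
push(4) -> [15, 4]
push(34) -> [15, 4, 34]
push(11) -> [15, 4, 34, 11]
push(30) -> [15, 4, 34, 11, 30]
push(33) -> [15, 4, 34, 11, 30, 33]
push(1) -> [15, 4, 34, 11, 30, 33, 1]

Final stack: [15, 4, 34, 11, 30, 33, 1]


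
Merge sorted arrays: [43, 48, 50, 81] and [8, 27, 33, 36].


Take 8 from B
Take 27 from B
Take 33 from B
Take 36 from B

Merged: [8, 27, 33, 36, 43, 48, 50, 81]


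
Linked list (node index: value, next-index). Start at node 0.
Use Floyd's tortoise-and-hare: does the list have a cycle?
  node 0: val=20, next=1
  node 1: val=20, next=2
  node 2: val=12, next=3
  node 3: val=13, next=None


Floyd's tortoise (slow, +1) and hare (fast, +2):
  init: slow=0, fast=0
  step 1: slow=1, fast=2
  step 2: fast 2->3->None, no cycle

Cycle: no


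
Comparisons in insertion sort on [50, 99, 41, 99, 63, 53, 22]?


Algorithm: insertion sort
Input: [50, 99, 41, 99, 63, 53, 22]
Sorted: [22, 41, 50, 53, 63, 99, 99]

17


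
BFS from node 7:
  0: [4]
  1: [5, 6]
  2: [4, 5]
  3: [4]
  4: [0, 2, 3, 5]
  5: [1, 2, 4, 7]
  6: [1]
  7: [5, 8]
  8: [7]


Visit 7, enqueue [5, 8]
Visit 5, enqueue [1, 2, 4]
Visit 8, enqueue []
Visit 1, enqueue [6]
Visit 2, enqueue []
Visit 4, enqueue [0, 3]
Visit 6, enqueue []
Visit 0, enqueue []
Visit 3, enqueue []

BFS order: [7, 5, 8, 1, 2, 4, 6, 0, 3]


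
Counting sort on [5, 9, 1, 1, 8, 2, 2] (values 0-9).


Input: [5, 9, 1, 1, 8, 2, 2]
Counts: [0, 2, 2, 0, 0, 1, 0, 0, 1, 1]

Sorted: [1, 1, 2, 2, 5, 8, 9]


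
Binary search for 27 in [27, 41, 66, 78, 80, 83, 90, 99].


Step 1: lo=0, hi=7, mid=3, val=78
Step 2: lo=0, hi=2, mid=1, val=41
Step 3: lo=0, hi=0, mid=0, val=27

Found at index 0


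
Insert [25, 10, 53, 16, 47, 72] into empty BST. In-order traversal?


Insert 25: root
Insert 10: L from 25
Insert 53: R from 25
Insert 16: L from 25 -> R from 10
Insert 47: R from 25 -> L from 53
Insert 72: R from 25 -> R from 53

In-order: [10, 16, 25, 47, 53, 72]


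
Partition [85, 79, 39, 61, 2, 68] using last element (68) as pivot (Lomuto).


Pivot: 68
  39 <= 68: swap -> [39, 79, 85, 61, 2, 68]
  61 <= 68: swap -> [39, 61, 85, 79, 2, 68]
  2 <= 68: swap -> [39, 61, 2, 79, 85, 68]
Place pivot at 3: [39, 61, 2, 68, 85, 79]

Partitioned: [39, 61, 2, 68, 85, 79]


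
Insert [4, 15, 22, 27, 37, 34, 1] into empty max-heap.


Insert 4: [4]
Insert 15: [15, 4]
Insert 22: [22, 4, 15]
Insert 27: [27, 22, 15, 4]
Insert 37: [37, 27, 15, 4, 22]
Insert 34: [37, 27, 34, 4, 22, 15]
Insert 1: [37, 27, 34, 4, 22, 15, 1]

Final heap: [37, 27, 34, 4, 22, 15, 1]


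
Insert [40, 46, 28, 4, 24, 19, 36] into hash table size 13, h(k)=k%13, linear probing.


Insert 40: h=1 -> slot 1
Insert 46: h=7 -> slot 7
Insert 28: h=2 -> slot 2
Insert 4: h=4 -> slot 4
Insert 24: h=11 -> slot 11
Insert 19: h=6 -> slot 6
Insert 36: h=10 -> slot 10

Table: [None, 40, 28, None, 4, None, 19, 46, None, None, 36, 24, None]


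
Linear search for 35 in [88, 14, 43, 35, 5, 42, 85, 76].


i=0: 88!=35
i=1: 14!=35
i=2: 43!=35
i=3: 35==35 found!

Found at 3, 4 comps


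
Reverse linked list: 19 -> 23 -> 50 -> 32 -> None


Step 1: curr=19, set curr.next=prev(None) | reversed so far: 19
Step 2: curr=23, set curr.next=prev(19) | reversed so far: 23 -> 19
Step 3: curr=50, set curr.next=prev(23) | reversed so far: 50 -> 23 -> 19
Step 4: curr=32, set curr.next=prev(50) | reversed so far: 32 -> 50 -> 23 -> 19

32 -> 50 -> 23 -> 19 -> None


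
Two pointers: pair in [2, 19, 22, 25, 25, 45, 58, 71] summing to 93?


lo=0(2)+hi=7(71)=73
lo=1(19)+hi=7(71)=90
lo=2(22)+hi=7(71)=93

Yes: 22+71=93


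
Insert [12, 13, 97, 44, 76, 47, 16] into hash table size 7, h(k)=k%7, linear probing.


Insert 12: h=5 -> slot 5
Insert 13: h=6 -> slot 6
Insert 97: h=6, 1 probes -> slot 0
Insert 44: h=2 -> slot 2
Insert 76: h=6, 2 probes -> slot 1
Insert 47: h=5, 5 probes -> slot 3
Insert 16: h=2, 2 probes -> slot 4

Table: [97, 76, 44, 47, 16, 12, 13]


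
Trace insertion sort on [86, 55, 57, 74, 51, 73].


Initial: [86, 55, 57, 74, 51, 73]
Insert 55: [55, 86, 57, 74, 51, 73]
Insert 57: [55, 57, 86, 74, 51, 73]
Insert 74: [55, 57, 74, 86, 51, 73]
Insert 51: [51, 55, 57, 74, 86, 73]
Insert 73: [51, 55, 57, 73, 74, 86]

Sorted: [51, 55, 57, 73, 74, 86]


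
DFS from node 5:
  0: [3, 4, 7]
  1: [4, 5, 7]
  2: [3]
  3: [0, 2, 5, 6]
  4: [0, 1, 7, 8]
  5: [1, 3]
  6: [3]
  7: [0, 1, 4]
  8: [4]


Visit 5, push [3, 1]
Visit 1, push [7, 4]
Visit 4, push [8, 7, 0]
Visit 0, push [7, 3]
Visit 3, push [6, 2]
Visit 2, push []
Visit 6, push []
Visit 7, push []
Visit 8, push []

DFS order: [5, 1, 4, 0, 3, 2, 6, 7, 8]


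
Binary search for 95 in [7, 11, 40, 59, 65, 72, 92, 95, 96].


Step 1: lo=0, hi=8, mid=4, val=65
Step 2: lo=5, hi=8, mid=6, val=92
Step 3: lo=7, hi=8, mid=7, val=95

Found at index 7


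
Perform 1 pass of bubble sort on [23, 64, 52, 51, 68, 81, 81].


Initial: [23, 64, 52, 51, 68, 81, 81]
Pass 1: [23, 52, 51, 64, 68, 81, 81] (2 swaps)

After 1 pass: [23, 52, 51, 64, 68, 81, 81]


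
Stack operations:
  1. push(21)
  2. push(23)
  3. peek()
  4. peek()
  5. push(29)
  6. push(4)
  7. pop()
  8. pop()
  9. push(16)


push(21) -> [21]
push(23) -> [21, 23]
peek()->23
peek()->23
push(29) -> [21, 23, 29]
push(4) -> [21, 23, 29, 4]
pop()->4, [21, 23, 29]
pop()->29, [21, 23]
push(16) -> [21, 23, 16]

Final stack: [21, 23, 16]


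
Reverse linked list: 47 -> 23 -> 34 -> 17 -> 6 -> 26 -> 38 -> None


Step 1: curr=47, set curr.next=prev(None) | reversed so far: 47
Step 2: curr=23, set curr.next=prev(47) | reversed so far: 23 -> 47
Step 3: curr=34, set curr.next=prev(23) | reversed so far: 34 -> 23 -> 47
Step 4: curr=17, set curr.next=prev(34) | reversed so far: 17 -> 34 -> 23 -> 47
Step 5: curr=6, set curr.next=prev(17) | reversed so far: 6 -> 17 -> 34 -> 23 -> 47
Step 6: curr=26, set curr.next=prev(6) | reversed so far: 26 -> 6 -> 17 -> 34 -> 23 -> 47
Step 7: curr=38, set curr.next=prev(26) | reversed so far: 38 -> 26 -> 6 -> 17 -> 34 -> 23 -> 47

38 -> 26 -> 6 -> 17 -> 34 -> 23 -> 47 -> None


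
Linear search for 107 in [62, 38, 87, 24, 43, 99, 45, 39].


i=0: 62!=107
i=1: 38!=107
i=2: 87!=107
i=3: 24!=107
i=4: 43!=107
i=5: 99!=107
i=6: 45!=107
i=7: 39!=107

Not found, 8 comps


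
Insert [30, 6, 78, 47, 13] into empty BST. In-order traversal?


Insert 30: root
Insert 6: L from 30
Insert 78: R from 30
Insert 47: R from 30 -> L from 78
Insert 13: L from 30 -> R from 6

In-order: [6, 13, 30, 47, 78]


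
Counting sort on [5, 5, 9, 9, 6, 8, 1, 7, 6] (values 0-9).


Input: [5, 5, 9, 9, 6, 8, 1, 7, 6]
Counts: [0, 1, 0, 0, 0, 2, 2, 1, 1, 2]

Sorted: [1, 5, 5, 6, 6, 7, 8, 9, 9]


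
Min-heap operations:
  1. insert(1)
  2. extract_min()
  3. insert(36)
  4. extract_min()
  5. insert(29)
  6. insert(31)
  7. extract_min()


insert(1) -> [1]
extract_min()->1, []
insert(36) -> [36]
extract_min()->36, []
insert(29) -> [29]
insert(31) -> [29, 31]
extract_min()->29, [31]

Final heap: [31]


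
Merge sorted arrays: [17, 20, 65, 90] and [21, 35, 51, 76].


Take 17 from A
Take 20 from A
Take 21 from B
Take 35 from B
Take 51 from B
Take 65 from A
Take 76 from B

Merged: [17, 20, 21, 35, 51, 65, 76, 90]


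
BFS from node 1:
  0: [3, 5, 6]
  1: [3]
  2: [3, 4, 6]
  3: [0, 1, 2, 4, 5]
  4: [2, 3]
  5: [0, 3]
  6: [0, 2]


Visit 1, enqueue [3]
Visit 3, enqueue [0, 2, 4, 5]
Visit 0, enqueue [6]
Visit 2, enqueue []
Visit 4, enqueue []
Visit 5, enqueue []
Visit 6, enqueue []

BFS order: [1, 3, 0, 2, 4, 5, 6]


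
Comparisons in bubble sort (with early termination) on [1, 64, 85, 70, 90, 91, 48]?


Algorithm: bubble sort (with early termination)
Input: [1, 64, 85, 70, 90, 91, 48]
Sorted: [1, 48, 64, 70, 85, 90, 91]

21


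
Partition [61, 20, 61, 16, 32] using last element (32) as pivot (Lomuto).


Pivot: 32
  20 <= 32: swap -> [20, 61, 61, 16, 32]
  16 <= 32: swap -> [20, 16, 61, 61, 32]
Place pivot at 2: [20, 16, 32, 61, 61]

Partitioned: [20, 16, 32, 61, 61]


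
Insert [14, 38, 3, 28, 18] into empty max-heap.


Insert 14: [14]
Insert 38: [38, 14]
Insert 3: [38, 14, 3]
Insert 28: [38, 28, 3, 14]
Insert 18: [38, 28, 3, 14, 18]

Final heap: [38, 28, 3, 14, 18]


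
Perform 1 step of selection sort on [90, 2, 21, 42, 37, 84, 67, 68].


Initial: [90, 2, 21, 42, 37, 84, 67, 68]
Step 1: min=2 at 1
  Swap: [2, 90, 21, 42, 37, 84, 67, 68]

After 1 step: [2, 90, 21, 42, 37, 84, 67, 68]


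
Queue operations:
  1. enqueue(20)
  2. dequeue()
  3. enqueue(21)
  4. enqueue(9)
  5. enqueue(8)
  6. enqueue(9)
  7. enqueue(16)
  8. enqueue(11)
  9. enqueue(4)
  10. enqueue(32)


enqueue(20) -> [20]
dequeue()->20, []
enqueue(21) -> [21]
enqueue(9) -> [21, 9]
enqueue(8) -> [21, 9, 8]
enqueue(9) -> [21, 9, 8, 9]
enqueue(16) -> [21, 9, 8, 9, 16]
enqueue(11) -> [21, 9, 8, 9, 16, 11]
enqueue(4) -> [21, 9, 8, 9, 16, 11, 4]
enqueue(32) -> [21, 9, 8, 9, 16, 11, 4, 32]

Final queue: [21, 9, 8, 9, 16, 11, 4, 32]


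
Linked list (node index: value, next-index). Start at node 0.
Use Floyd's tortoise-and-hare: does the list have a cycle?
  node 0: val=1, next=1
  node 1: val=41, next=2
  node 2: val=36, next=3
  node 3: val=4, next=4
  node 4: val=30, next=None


Floyd's tortoise (slow, +1) and hare (fast, +2):
  init: slow=0, fast=0
  step 1: slow=1, fast=2
  step 2: slow=2, fast=4
  step 3: fast -> None, no cycle

Cycle: no


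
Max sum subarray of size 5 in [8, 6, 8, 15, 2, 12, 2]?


[0:5]: 39
[1:6]: 43
[2:7]: 39

Max: 43 at [1:6]


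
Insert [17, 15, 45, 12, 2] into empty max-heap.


Insert 17: [17]
Insert 15: [17, 15]
Insert 45: [45, 15, 17]
Insert 12: [45, 15, 17, 12]
Insert 2: [45, 15, 17, 12, 2]

Final heap: [45, 15, 17, 12, 2]


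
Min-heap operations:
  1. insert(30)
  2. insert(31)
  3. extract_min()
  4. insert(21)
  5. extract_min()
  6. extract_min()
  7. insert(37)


insert(30) -> [30]
insert(31) -> [30, 31]
extract_min()->30, [31]
insert(21) -> [21, 31]
extract_min()->21, [31]
extract_min()->31, []
insert(37) -> [37]

Final heap: [37]


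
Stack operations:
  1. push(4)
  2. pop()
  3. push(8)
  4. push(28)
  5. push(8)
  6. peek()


push(4) -> [4]
pop()->4, []
push(8) -> [8]
push(28) -> [8, 28]
push(8) -> [8, 28, 8]
peek()->8

Final stack: [8, 28, 8]


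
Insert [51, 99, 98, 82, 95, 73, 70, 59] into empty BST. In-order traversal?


Insert 51: root
Insert 99: R from 51
Insert 98: R from 51 -> L from 99
Insert 82: R from 51 -> L from 99 -> L from 98
Insert 95: R from 51 -> L from 99 -> L from 98 -> R from 82
Insert 73: R from 51 -> L from 99 -> L from 98 -> L from 82
Insert 70: R from 51 -> L from 99 -> L from 98 -> L from 82 -> L from 73
Insert 59: R from 51 -> L from 99 -> L from 98 -> L from 82 -> L from 73 -> L from 70

In-order: [51, 59, 70, 73, 82, 95, 98, 99]


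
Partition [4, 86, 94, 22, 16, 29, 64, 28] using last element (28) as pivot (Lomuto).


Pivot: 28
  4 <= 28: advance i (no swap)
  22 <= 28: swap -> [4, 22, 94, 86, 16, 29, 64, 28]
  16 <= 28: swap -> [4, 22, 16, 86, 94, 29, 64, 28]
Place pivot at 3: [4, 22, 16, 28, 94, 29, 64, 86]

Partitioned: [4, 22, 16, 28, 94, 29, 64, 86]


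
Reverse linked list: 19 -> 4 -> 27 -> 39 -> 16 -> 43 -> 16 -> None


Step 1: curr=19, set curr.next=prev(None) | reversed so far: 19
Step 2: curr=4, set curr.next=prev(19) | reversed so far: 4 -> 19
Step 3: curr=27, set curr.next=prev(4) | reversed so far: 27 -> 4 -> 19
Step 4: curr=39, set curr.next=prev(27) | reversed so far: 39 -> 27 -> 4 -> 19
Step 5: curr=16, set curr.next=prev(39) | reversed so far: 16 -> 39 -> 27 -> 4 -> 19
Step 6: curr=43, set curr.next=prev(16) | reversed so far: 43 -> 16 -> 39 -> 27 -> 4 -> 19
Step 7: curr=16, set curr.next=prev(43) | reversed so far: 16 -> 43 -> 16 -> 39 -> 27 -> 4 -> 19

16 -> 43 -> 16 -> 39 -> 27 -> 4 -> 19 -> None


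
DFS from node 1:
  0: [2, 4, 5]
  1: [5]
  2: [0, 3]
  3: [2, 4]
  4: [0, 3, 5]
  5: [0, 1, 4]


Visit 1, push [5]
Visit 5, push [4, 0]
Visit 0, push [4, 2]
Visit 2, push [3]
Visit 3, push [4]
Visit 4, push []

DFS order: [1, 5, 0, 2, 3, 4]


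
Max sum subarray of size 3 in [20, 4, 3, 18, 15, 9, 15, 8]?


[0:3]: 27
[1:4]: 25
[2:5]: 36
[3:6]: 42
[4:7]: 39
[5:8]: 32

Max: 42 at [3:6]


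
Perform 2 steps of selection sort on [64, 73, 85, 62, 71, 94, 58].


Initial: [64, 73, 85, 62, 71, 94, 58]
Step 1: min=58 at 6
  Swap: [58, 73, 85, 62, 71, 94, 64]
Step 2: min=62 at 3
  Swap: [58, 62, 85, 73, 71, 94, 64]

After 2 steps: [58, 62, 85, 73, 71, 94, 64]


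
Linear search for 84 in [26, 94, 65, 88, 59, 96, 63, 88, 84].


i=0: 26!=84
i=1: 94!=84
i=2: 65!=84
i=3: 88!=84
i=4: 59!=84
i=5: 96!=84
i=6: 63!=84
i=7: 88!=84
i=8: 84==84 found!

Found at 8, 9 comps


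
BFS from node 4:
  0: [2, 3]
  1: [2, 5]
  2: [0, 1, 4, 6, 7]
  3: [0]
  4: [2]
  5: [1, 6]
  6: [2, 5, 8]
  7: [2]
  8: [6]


Visit 4, enqueue [2]
Visit 2, enqueue [0, 1, 6, 7]
Visit 0, enqueue [3]
Visit 1, enqueue [5]
Visit 6, enqueue [8]
Visit 7, enqueue []
Visit 3, enqueue []
Visit 5, enqueue []
Visit 8, enqueue []

BFS order: [4, 2, 0, 1, 6, 7, 3, 5, 8]


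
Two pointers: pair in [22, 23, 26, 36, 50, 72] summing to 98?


lo=0(22)+hi=5(72)=94
lo=1(23)+hi=5(72)=95
lo=2(26)+hi=5(72)=98

Yes: 26+72=98


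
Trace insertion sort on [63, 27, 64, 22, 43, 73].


Initial: [63, 27, 64, 22, 43, 73]
Insert 27: [27, 63, 64, 22, 43, 73]
Insert 64: [27, 63, 64, 22, 43, 73]
Insert 22: [22, 27, 63, 64, 43, 73]
Insert 43: [22, 27, 43, 63, 64, 73]
Insert 73: [22, 27, 43, 63, 64, 73]

Sorted: [22, 27, 43, 63, 64, 73]


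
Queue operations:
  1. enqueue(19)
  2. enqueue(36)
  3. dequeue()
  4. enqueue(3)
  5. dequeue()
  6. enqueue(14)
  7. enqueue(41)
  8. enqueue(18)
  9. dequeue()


enqueue(19) -> [19]
enqueue(36) -> [19, 36]
dequeue()->19, [36]
enqueue(3) -> [36, 3]
dequeue()->36, [3]
enqueue(14) -> [3, 14]
enqueue(41) -> [3, 14, 41]
enqueue(18) -> [3, 14, 41, 18]
dequeue()->3, [14, 41, 18]

Final queue: [14, 41, 18]


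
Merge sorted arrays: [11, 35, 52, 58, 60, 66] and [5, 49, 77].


Take 5 from B
Take 11 from A
Take 35 from A
Take 49 from B
Take 52 from A
Take 58 from A
Take 60 from A
Take 66 from A

Merged: [5, 11, 35, 49, 52, 58, 60, 66, 77]


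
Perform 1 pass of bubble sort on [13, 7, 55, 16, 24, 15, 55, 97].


Initial: [13, 7, 55, 16, 24, 15, 55, 97]
Pass 1: [7, 13, 16, 24, 15, 55, 55, 97] (4 swaps)

After 1 pass: [7, 13, 16, 24, 15, 55, 55, 97]


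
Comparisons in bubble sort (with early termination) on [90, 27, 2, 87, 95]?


Algorithm: bubble sort (with early termination)
Input: [90, 27, 2, 87, 95]
Sorted: [2, 27, 87, 90, 95]

9


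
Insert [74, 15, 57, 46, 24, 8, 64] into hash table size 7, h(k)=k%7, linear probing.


Insert 74: h=4 -> slot 4
Insert 15: h=1 -> slot 1
Insert 57: h=1, 1 probes -> slot 2
Insert 46: h=4, 1 probes -> slot 5
Insert 24: h=3 -> slot 3
Insert 8: h=1, 5 probes -> slot 6
Insert 64: h=1, 6 probes -> slot 0

Table: [64, 15, 57, 24, 74, 46, 8]


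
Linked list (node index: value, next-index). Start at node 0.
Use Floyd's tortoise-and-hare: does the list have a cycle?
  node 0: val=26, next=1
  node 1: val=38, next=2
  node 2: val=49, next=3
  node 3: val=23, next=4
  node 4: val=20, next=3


Floyd's tortoise (slow, +1) and hare (fast, +2):
  init: slow=0, fast=0
  step 1: slow=1, fast=2
  step 2: slow=2, fast=4
  step 3: slow=3, fast=4
  step 4: slow=4, fast=4
  slow == fast at node 4: cycle detected

Cycle: yes


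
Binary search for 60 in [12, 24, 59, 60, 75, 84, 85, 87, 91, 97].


Step 1: lo=0, hi=9, mid=4, val=75
Step 2: lo=0, hi=3, mid=1, val=24
Step 3: lo=2, hi=3, mid=2, val=59
Step 4: lo=3, hi=3, mid=3, val=60

Found at index 3


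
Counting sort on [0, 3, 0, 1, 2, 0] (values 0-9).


Input: [0, 3, 0, 1, 2, 0]
Counts: [3, 1, 1, 1, 0, 0, 0, 0, 0, 0]

Sorted: [0, 0, 0, 1, 2, 3]


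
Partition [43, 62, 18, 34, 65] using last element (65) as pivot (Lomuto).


Pivot: 65
  43 <= 65: advance i (no swap)
  62 <= 65: advance i (no swap)
  18 <= 65: advance i (no swap)
  34 <= 65: advance i (no swap)
Place pivot at 4: [43, 62, 18, 34, 65]

Partitioned: [43, 62, 18, 34, 65]


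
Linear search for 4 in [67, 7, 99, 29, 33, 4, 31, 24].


i=0: 67!=4
i=1: 7!=4
i=2: 99!=4
i=3: 29!=4
i=4: 33!=4
i=5: 4==4 found!

Found at 5, 6 comps


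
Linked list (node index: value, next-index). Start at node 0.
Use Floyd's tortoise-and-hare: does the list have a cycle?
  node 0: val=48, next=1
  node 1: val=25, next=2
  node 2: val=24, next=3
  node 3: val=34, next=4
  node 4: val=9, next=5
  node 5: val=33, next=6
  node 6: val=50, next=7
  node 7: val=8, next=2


Floyd's tortoise (slow, +1) and hare (fast, +2):
  init: slow=0, fast=0
  step 1: slow=1, fast=2
  step 2: slow=2, fast=4
  step 3: slow=3, fast=6
  step 4: slow=4, fast=2
  step 5: slow=5, fast=4
  step 6: slow=6, fast=6
  slow == fast at node 6: cycle detected

Cycle: yes


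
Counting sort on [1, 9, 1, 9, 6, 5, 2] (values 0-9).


Input: [1, 9, 1, 9, 6, 5, 2]
Counts: [0, 2, 1, 0, 0, 1, 1, 0, 0, 2]

Sorted: [1, 1, 2, 5, 6, 9, 9]


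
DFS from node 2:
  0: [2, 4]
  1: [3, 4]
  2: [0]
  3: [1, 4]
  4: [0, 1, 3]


Visit 2, push [0]
Visit 0, push [4]
Visit 4, push [3, 1]
Visit 1, push [3]
Visit 3, push []

DFS order: [2, 0, 4, 1, 3]


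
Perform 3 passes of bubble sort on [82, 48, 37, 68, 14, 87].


Initial: [82, 48, 37, 68, 14, 87]
Pass 1: [48, 37, 68, 14, 82, 87] (4 swaps)
Pass 2: [37, 48, 14, 68, 82, 87] (2 swaps)
Pass 3: [37, 14, 48, 68, 82, 87] (1 swaps)

After 3 passes: [37, 14, 48, 68, 82, 87]


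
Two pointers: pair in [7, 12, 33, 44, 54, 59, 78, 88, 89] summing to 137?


lo=0(7)+hi=8(89)=96
lo=1(12)+hi=8(89)=101
lo=2(33)+hi=8(89)=122
lo=3(44)+hi=8(89)=133
lo=4(54)+hi=8(89)=143
lo=4(54)+hi=7(88)=142
lo=4(54)+hi=6(78)=132
lo=5(59)+hi=6(78)=137

Yes: 59+78=137


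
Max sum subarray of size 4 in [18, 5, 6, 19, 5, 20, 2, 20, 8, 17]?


[0:4]: 48
[1:5]: 35
[2:6]: 50
[3:7]: 46
[4:8]: 47
[5:9]: 50
[6:10]: 47

Max: 50 at [2:6]


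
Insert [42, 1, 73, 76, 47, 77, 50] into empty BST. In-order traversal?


Insert 42: root
Insert 1: L from 42
Insert 73: R from 42
Insert 76: R from 42 -> R from 73
Insert 47: R from 42 -> L from 73
Insert 77: R from 42 -> R from 73 -> R from 76
Insert 50: R from 42 -> L from 73 -> R from 47

In-order: [1, 42, 47, 50, 73, 76, 77]


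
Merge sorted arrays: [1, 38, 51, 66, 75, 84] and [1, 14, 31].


Take 1 from A
Take 1 from B
Take 14 from B
Take 31 from B

Merged: [1, 1, 14, 31, 38, 51, 66, 75, 84]


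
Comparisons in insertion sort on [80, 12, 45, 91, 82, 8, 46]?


Algorithm: insertion sort
Input: [80, 12, 45, 91, 82, 8, 46]
Sorted: [8, 12, 45, 46, 80, 82, 91]

15


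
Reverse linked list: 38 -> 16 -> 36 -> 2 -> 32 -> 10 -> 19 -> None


Step 1: curr=38, set curr.next=prev(None) | reversed so far: 38
Step 2: curr=16, set curr.next=prev(38) | reversed so far: 16 -> 38
Step 3: curr=36, set curr.next=prev(16) | reversed so far: 36 -> 16 -> 38
Step 4: curr=2, set curr.next=prev(36) | reversed so far: 2 -> 36 -> 16 -> 38
Step 5: curr=32, set curr.next=prev(2) | reversed so far: 32 -> 2 -> 36 -> 16 -> 38
Step 6: curr=10, set curr.next=prev(32) | reversed so far: 10 -> 32 -> 2 -> 36 -> 16 -> 38
Step 7: curr=19, set curr.next=prev(10) | reversed so far: 19 -> 10 -> 32 -> 2 -> 36 -> 16 -> 38

19 -> 10 -> 32 -> 2 -> 36 -> 16 -> 38 -> None


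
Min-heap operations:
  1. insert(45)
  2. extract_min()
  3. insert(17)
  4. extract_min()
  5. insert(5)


insert(45) -> [45]
extract_min()->45, []
insert(17) -> [17]
extract_min()->17, []
insert(5) -> [5]

Final heap: [5]


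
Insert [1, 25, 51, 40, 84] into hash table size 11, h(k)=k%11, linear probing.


Insert 1: h=1 -> slot 1
Insert 25: h=3 -> slot 3
Insert 51: h=7 -> slot 7
Insert 40: h=7, 1 probes -> slot 8
Insert 84: h=7, 2 probes -> slot 9

Table: [None, 1, None, 25, None, None, None, 51, 40, 84, None]


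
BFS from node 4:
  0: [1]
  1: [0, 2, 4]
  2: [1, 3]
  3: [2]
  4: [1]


Visit 4, enqueue [1]
Visit 1, enqueue [0, 2]
Visit 0, enqueue []
Visit 2, enqueue [3]
Visit 3, enqueue []

BFS order: [4, 1, 0, 2, 3]


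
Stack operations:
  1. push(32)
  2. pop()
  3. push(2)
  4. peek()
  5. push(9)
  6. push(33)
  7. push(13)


push(32) -> [32]
pop()->32, []
push(2) -> [2]
peek()->2
push(9) -> [2, 9]
push(33) -> [2, 9, 33]
push(13) -> [2, 9, 33, 13]

Final stack: [2, 9, 33, 13]


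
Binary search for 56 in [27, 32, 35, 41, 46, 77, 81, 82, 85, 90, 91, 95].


Step 1: lo=0, hi=11, mid=5, val=77
Step 2: lo=0, hi=4, mid=2, val=35
Step 3: lo=3, hi=4, mid=3, val=41
Step 4: lo=4, hi=4, mid=4, val=46

Not found


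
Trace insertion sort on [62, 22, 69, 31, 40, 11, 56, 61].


Initial: [62, 22, 69, 31, 40, 11, 56, 61]
Insert 22: [22, 62, 69, 31, 40, 11, 56, 61]
Insert 69: [22, 62, 69, 31, 40, 11, 56, 61]
Insert 31: [22, 31, 62, 69, 40, 11, 56, 61]
Insert 40: [22, 31, 40, 62, 69, 11, 56, 61]
Insert 11: [11, 22, 31, 40, 62, 69, 56, 61]
Insert 56: [11, 22, 31, 40, 56, 62, 69, 61]
Insert 61: [11, 22, 31, 40, 56, 61, 62, 69]

Sorted: [11, 22, 31, 40, 56, 61, 62, 69]


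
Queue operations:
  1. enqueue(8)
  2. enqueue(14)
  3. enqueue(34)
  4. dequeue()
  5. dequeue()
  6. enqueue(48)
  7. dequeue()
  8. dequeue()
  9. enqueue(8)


enqueue(8) -> [8]
enqueue(14) -> [8, 14]
enqueue(34) -> [8, 14, 34]
dequeue()->8, [14, 34]
dequeue()->14, [34]
enqueue(48) -> [34, 48]
dequeue()->34, [48]
dequeue()->48, []
enqueue(8) -> [8]

Final queue: [8]


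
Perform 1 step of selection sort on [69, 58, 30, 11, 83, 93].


Initial: [69, 58, 30, 11, 83, 93]
Step 1: min=11 at 3
  Swap: [11, 58, 30, 69, 83, 93]

After 1 step: [11, 58, 30, 69, 83, 93]


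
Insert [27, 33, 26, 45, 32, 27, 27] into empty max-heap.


Insert 27: [27]
Insert 33: [33, 27]
Insert 26: [33, 27, 26]
Insert 45: [45, 33, 26, 27]
Insert 32: [45, 33, 26, 27, 32]
Insert 27: [45, 33, 27, 27, 32, 26]
Insert 27: [45, 33, 27, 27, 32, 26, 27]

Final heap: [45, 33, 27, 27, 32, 26, 27]


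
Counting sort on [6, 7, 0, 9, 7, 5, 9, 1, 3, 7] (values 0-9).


Input: [6, 7, 0, 9, 7, 5, 9, 1, 3, 7]
Counts: [1, 1, 0, 1, 0, 1, 1, 3, 0, 2]

Sorted: [0, 1, 3, 5, 6, 7, 7, 7, 9, 9]


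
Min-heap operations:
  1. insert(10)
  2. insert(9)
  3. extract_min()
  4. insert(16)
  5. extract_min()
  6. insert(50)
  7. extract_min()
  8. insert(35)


insert(10) -> [10]
insert(9) -> [9, 10]
extract_min()->9, [10]
insert(16) -> [10, 16]
extract_min()->10, [16]
insert(50) -> [16, 50]
extract_min()->16, [50]
insert(35) -> [35, 50]

Final heap: [35, 50]


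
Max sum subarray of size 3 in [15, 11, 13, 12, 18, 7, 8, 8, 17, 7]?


[0:3]: 39
[1:4]: 36
[2:5]: 43
[3:6]: 37
[4:7]: 33
[5:8]: 23
[6:9]: 33
[7:10]: 32

Max: 43 at [2:5]


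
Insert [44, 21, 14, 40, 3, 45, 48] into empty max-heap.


Insert 44: [44]
Insert 21: [44, 21]
Insert 14: [44, 21, 14]
Insert 40: [44, 40, 14, 21]
Insert 3: [44, 40, 14, 21, 3]
Insert 45: [45, 40, 44, 21, 3, 14]
Insert 48: [48, 40, 45, 21, 3, 14, 44]

Final heap: [48, 40, 45, 21, 3, 14, 44]
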